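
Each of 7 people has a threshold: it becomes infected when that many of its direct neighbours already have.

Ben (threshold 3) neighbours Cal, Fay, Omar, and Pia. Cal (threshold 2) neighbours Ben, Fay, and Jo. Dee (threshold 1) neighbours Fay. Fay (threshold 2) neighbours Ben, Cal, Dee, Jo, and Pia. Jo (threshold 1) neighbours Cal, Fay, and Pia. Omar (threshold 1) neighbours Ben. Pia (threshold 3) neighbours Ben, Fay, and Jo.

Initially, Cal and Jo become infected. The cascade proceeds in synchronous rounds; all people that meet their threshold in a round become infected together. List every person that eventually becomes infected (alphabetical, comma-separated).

Round 1 — Cal, Jo become infected (initial).
Round 2 — checking thresholds:
  Ben: 1 of 4 neighbours < 3, below threshold.
  Fay: 2 of 5 neighbours ≥ 2, becomes infected.
  Pia: 1 of 3 neighbours < 3, below threshold.
Round 3 — checking thresholds:
  Ben: 2 of 4 neighbours < 3, below threshold.
  Dee: 1 of 1 neighbours ≥ 1, becomes infected.
  Pia: 2 of 3 neighbours < 3, below threshold.
Round 4 — no new infections; cascade stops.

Cal, Dee, Fay, Jo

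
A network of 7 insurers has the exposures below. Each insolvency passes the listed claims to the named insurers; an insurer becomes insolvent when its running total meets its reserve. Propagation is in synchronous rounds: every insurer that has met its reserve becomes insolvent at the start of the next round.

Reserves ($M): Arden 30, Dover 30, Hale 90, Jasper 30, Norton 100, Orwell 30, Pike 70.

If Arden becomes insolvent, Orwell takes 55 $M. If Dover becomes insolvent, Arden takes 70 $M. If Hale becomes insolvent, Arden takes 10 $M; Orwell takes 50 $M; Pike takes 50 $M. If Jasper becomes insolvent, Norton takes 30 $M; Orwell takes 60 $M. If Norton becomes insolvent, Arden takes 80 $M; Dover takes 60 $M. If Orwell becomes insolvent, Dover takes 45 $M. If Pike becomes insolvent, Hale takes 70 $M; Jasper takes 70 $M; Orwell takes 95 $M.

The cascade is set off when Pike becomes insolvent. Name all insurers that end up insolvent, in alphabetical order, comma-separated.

Arden, Dover, Jasper, Orwell, Pike

Round 1 — Pike becomes insolvent (initial).
  Hale: +70 → 70 < 90
  Jasper: +70 → 70 ≥ 30
  Orwell: +95 → 95 ≥ 30
Round 2 — Jasper, Orwell become insolvent.
  Dover: +45 → 45 ≥ 30
  Norton: +30 → 30 < 100
Round 3 — Dover becomes insolvent.
  Arden: +70 → 70 ≥ 30
Round 4 — Arden becomes insolvent.
No further insolvencies.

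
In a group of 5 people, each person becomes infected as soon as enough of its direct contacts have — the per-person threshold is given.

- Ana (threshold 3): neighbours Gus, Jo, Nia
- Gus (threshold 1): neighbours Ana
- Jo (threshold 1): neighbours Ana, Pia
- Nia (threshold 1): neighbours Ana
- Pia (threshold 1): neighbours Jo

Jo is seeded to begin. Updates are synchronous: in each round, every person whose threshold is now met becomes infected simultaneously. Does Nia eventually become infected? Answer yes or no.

no

Round 1 — Jo becomes infected (initial).
Round 2 — checking thresholds:
  Ana: 1 of 3 neighbours < 3, not yet.
  Pia: 1 of 1 neighbours ≥ 1, becomes infected.
Round 3 — no new infections; cascade stops.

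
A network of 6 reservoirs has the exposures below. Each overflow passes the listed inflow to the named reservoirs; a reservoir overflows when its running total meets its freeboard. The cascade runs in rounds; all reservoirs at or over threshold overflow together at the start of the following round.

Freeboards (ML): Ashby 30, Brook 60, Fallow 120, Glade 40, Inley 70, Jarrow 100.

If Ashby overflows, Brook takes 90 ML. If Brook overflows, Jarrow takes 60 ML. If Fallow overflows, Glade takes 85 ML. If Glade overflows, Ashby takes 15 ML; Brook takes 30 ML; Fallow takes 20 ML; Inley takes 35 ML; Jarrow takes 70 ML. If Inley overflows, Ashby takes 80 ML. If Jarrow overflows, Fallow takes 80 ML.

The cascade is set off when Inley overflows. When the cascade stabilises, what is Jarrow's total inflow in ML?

60

Round 1 — Inley overflows (initial).
  Ashby: +80 → 80 ≥ 30
Round 2 — Ashby overflows.
  Brook: +90 → 90 ≥ 60
Round 3 — Brook overflows.
  Jarrow: +60 → 60 < 100
No further overflows.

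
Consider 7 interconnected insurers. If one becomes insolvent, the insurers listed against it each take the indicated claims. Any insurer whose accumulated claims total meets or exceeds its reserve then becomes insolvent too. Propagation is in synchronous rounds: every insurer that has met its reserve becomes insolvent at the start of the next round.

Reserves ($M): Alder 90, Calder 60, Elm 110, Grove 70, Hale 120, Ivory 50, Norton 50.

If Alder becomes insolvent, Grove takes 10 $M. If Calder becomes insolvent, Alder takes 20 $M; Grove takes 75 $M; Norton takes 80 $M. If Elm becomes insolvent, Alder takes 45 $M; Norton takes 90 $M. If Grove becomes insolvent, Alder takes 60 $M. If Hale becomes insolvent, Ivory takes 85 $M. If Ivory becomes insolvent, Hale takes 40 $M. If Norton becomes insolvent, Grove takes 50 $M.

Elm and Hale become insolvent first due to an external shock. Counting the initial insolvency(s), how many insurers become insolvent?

4

Round 1 — Elm, Hale become insolvent (initial).
  Alder: +45 → 45 < 90
  Ivory: +85 → 85 ≥ 50
  Norton: +90 → 90 ≥ 50
Round 2 — Ivory, Norton become insolvent.
  Grove: +50 → 50 < 70
No further insolvencies.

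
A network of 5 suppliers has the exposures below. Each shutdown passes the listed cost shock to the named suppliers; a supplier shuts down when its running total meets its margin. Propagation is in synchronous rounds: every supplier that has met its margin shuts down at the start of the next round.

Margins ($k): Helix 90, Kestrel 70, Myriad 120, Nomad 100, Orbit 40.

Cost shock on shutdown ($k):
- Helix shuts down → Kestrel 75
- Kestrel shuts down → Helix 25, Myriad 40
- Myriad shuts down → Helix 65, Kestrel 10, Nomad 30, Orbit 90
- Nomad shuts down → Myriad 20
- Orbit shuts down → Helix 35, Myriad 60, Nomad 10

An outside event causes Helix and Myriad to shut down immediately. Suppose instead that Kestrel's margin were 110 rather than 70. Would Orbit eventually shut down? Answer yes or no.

yes

With Kestrel's margin at 110:
Round 1 — Helix, Myriad shut down (initial).
  Kestrel: +75+10 → 85 < 110
  Nomad: +30 → 30 < 100
  Orbit: +90 → 90 ≥ 40
Round 2 — Orbit shuts down.
  Nomad: +10 → 40 < 100
No further shutdowns.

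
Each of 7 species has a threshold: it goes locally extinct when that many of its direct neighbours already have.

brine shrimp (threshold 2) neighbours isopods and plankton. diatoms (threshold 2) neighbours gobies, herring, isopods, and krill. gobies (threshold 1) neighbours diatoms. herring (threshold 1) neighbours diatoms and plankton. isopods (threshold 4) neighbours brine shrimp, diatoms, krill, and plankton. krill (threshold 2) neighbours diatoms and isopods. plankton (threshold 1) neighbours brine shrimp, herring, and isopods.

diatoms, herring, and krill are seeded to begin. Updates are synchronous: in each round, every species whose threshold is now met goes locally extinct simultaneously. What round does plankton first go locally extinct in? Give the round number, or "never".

2

Round 1 — diatoms, herring, krill go locally extinct (initial).
Round 2 — checking thresholds:
  gobies: 1 of 1 neighbours ≥ 1, goes locally extinct.
  isopods: 2 of 4 neighbours < 4, not yet.
  plankton: 1 of 3 neighbours ≥ 1, goes locally extinct.
Round 3 — no new extinctions; cascade stops.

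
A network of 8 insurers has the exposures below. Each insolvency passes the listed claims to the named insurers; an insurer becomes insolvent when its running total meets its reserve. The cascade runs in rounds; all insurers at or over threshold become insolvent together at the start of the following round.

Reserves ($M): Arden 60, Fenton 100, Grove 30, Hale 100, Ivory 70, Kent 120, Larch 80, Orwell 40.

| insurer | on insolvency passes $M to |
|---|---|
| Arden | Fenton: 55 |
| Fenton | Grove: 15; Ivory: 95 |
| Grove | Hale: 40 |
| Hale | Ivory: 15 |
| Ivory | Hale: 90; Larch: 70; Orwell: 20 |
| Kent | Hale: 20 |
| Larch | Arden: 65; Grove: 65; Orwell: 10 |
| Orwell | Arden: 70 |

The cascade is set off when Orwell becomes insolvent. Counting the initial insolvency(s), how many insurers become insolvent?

2

Round 1 — Orwell becomes insolvent (initial).
  Arden: +70 → 70 ≥ 60
Round 2 — Arden becomes insolvent.
  Fenton: +55 → 55 < 100
No further insolvencies.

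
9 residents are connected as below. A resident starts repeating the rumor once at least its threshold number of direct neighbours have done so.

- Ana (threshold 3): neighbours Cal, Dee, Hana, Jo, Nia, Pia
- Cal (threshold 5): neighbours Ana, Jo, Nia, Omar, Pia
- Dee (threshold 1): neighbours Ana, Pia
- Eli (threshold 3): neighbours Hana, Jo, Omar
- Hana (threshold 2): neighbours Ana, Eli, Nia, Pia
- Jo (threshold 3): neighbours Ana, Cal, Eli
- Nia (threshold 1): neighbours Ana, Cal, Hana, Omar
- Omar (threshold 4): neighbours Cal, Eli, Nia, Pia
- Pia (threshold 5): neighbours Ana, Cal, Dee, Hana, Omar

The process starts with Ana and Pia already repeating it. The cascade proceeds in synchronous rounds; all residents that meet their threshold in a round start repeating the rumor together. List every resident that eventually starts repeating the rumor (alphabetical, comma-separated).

Round 1 — Ana, Pia start repeating the rumor (initial).
Round 2 — checking thresholds:
  Cal: 2 of 5 neighbours < 5, below threshold.
  Dee: 2 of 2 neighbours ≥ 1, starts repeating the rumor.
  Hana: 2 of 4 neighbours ≥ 2, starts repeating the rumor.
  Jo: 1 of 3 neighbours < 3, below threshold.
  Nia: 1 of 4 neighbours ≥ 1, starts repeating the rumor.
  Omar: 1 of 4 neighbours < 4, below threshold.
Round 3 — no new spreads; cascade stops.

Ana, Dee, Hana, Nia, Pia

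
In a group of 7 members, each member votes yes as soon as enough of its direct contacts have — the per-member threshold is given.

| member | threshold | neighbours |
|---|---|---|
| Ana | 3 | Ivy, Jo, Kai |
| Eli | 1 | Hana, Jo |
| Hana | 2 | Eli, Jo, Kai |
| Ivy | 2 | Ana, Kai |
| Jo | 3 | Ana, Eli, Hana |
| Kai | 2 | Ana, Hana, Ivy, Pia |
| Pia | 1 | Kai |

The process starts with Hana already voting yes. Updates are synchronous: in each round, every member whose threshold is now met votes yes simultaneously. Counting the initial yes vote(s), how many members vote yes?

2

Round 1 — Hana votes yes (initial).
Round 2 — checking thresholds:
  Eli: 1 of 2 neighbours ≥ 1, votes yes.
  Jo: 1 of 3 neighbours < 3, below threshold.
  Kai: 1 of 4 neighbours < 2, below threshold.
Round 3 — no new yes votes; cascade stops.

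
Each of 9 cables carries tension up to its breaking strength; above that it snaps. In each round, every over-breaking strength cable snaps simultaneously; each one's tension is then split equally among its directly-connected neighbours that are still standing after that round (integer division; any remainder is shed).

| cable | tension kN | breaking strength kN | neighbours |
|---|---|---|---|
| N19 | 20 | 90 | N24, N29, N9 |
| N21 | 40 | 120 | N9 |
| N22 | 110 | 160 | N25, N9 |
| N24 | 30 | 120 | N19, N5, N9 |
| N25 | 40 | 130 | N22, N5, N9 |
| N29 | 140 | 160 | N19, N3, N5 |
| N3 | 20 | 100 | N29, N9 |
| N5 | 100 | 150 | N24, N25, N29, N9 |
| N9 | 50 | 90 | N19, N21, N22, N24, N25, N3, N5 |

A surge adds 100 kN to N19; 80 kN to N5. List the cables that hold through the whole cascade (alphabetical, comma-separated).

Round 1 — N19 at 120 > 90; N5 at 180 > 150. N19, N5 snap.
  N19 sheds 120 kN to N24, N29, N9: 40 each.
    N24: 30+40 = 70 ≤ 120
    N29: 140+40 = 180 > 160
    N9: 50+40 = 90 ≤ 90
  N5 sheds 180 kN to N24, N25, N29, N9: 45 each.
    N24: 70+45 = 115 ≤ 120
    N25: 40+45 = 85 ≤ 130
    N29: 180+45 = 225 > 160
    N9: 90+45 = 135 > 90
Round 2 — N29, N9 snap.
  N29 sheds 225 kN to N3: 225 each.
    N3: 20+225 = 245 > 100
  N9 sheds 135 kN to N21, N22, N24, N25, N3: 27 each.
    N21: 40+27 = 67 ≤ 120
    N22: 110+27 = 137 ≤ 160
    N24: 115+27 = 142 > 120
    N25: 85+27 = 112 ≤ 130
    N3: 245+27 = 272 > 100
Round 3 — N24, N3 snap.
  N24 sheds 142 kN: no online neighbours, lost.
  N3 sheds 272 kN: no online neighbours, lost.
No further breaks.

N21, N22, N25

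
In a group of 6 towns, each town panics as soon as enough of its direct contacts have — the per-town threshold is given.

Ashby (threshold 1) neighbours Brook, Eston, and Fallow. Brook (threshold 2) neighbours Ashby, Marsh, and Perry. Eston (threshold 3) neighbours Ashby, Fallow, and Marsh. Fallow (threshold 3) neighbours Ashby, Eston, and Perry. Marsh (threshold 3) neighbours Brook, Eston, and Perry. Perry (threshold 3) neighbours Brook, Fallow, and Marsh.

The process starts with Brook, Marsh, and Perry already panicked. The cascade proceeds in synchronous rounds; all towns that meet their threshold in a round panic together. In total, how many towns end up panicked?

4

Round 1 — Brook, Marsh, Perry panic (initial).
Round 2 — checking thresholds:
  Ashby: 1 of 3 neighbours ≥ 1, panics.
  Eston: 1 of 3 neighbours < 3, holds.
  Fallow: 1 of 3 neighbours < 3, holds.
Round 3 — no new panics; cascade stops.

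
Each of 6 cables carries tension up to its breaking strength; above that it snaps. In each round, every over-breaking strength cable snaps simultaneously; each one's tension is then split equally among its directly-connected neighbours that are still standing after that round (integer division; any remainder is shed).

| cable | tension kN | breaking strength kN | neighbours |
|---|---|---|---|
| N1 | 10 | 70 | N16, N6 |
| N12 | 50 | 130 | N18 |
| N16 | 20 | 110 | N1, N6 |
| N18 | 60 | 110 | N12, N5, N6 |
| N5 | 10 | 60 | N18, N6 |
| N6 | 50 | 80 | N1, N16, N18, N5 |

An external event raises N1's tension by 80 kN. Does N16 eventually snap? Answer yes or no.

Round 1 — N1 at 90 > 70. N1 snaps.
  N1 sheds 90 kN to N16, N6: 45 each.
    N16: 20+45 = 65 ≤ 110
    N6: 50+45 = 95 > 80
Round 2 — N6 snaps.
  N6 sheds 95 kN to N16, N18, N5: 31 each (2 lost).
    N16: 65+31 = 96 ≤ 110
    N18: 60+31 = 91 ≤ 110
    N5: 10+31 = 41 ≤ 60
No further breaks.

no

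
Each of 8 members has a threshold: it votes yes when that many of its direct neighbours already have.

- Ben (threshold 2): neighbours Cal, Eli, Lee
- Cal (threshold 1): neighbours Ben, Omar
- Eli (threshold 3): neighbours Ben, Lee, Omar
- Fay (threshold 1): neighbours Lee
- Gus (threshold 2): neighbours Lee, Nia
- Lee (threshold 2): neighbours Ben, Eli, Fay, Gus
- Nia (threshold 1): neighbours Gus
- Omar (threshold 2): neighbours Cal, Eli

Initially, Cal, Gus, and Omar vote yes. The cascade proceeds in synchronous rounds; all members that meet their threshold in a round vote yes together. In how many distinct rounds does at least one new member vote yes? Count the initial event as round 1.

2

Round 1 — Cal, Gus, Omar vote yes (initial).
Round 2 — checking thresholds:
  Ben: 1 of 3 neighbours < 2, holds.
  Eli: 1 of 3 neighbours < 3, holds.
  Lee: 1 of 4 neighbours < 2, holds.
  Nia: 1 of 1 neighbours ≥ 1, votes yes.
Round 3 — no new yes votes; cascade stops.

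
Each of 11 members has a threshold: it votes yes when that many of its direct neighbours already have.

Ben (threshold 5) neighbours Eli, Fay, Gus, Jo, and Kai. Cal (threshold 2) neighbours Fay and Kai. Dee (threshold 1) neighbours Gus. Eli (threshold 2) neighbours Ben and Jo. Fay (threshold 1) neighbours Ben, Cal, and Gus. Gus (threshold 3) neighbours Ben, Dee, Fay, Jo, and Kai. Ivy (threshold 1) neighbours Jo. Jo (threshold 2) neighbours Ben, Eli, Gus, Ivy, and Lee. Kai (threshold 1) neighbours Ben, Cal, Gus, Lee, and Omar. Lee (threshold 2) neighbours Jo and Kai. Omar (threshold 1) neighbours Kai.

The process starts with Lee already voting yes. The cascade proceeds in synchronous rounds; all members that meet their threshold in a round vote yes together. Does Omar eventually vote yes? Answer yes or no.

yes

Round 1 — Lee votes yes (initial).
Round 2 — checking thresholds:
  Jo: 1 of 5 neighbours < 2, not yet.
  Kai: 1 of 5 neighbours ≥ 1, votes yes.
Round 3 — checking thresholds:
  Ben: 1 of 5 neighbours < 5, not yet.
  Cal: 1 of 2 neighbours < 2, not yet.
  Gus: 1 of 5 neighbours < 3, not yet.
  Jo: 1 of 5 neighbours < 2, not yet.
  Omar: 1 of 1 neighbours ≥ 1, votes yes.
Round 4 — no new yes votes; cascade stops.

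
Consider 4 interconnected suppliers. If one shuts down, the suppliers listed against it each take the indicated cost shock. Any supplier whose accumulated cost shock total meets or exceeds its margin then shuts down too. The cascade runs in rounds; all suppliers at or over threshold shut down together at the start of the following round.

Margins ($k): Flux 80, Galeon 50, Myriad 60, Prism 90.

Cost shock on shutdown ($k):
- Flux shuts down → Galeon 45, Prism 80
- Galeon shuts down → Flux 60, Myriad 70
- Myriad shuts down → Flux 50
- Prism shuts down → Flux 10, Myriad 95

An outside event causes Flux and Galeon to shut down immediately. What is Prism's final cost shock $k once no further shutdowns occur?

Round 1 — Flux, Galeon shut down (initial).
  Myriad: +70 → 70 ≥ 60
  Prism: +80 → 80 < 90
Round 2 — Myriad shuts down.
No further shutdowns.

80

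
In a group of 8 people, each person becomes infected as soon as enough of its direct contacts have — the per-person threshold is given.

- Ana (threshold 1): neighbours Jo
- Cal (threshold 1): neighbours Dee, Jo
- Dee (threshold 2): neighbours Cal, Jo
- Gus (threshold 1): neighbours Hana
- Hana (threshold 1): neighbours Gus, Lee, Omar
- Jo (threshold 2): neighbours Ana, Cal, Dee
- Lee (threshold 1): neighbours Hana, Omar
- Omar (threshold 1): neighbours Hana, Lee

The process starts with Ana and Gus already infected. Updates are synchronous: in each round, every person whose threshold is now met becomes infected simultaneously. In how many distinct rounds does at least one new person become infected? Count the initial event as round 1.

3

Round 1 — Ana, Gus become infected (initial).
Round 2 — checking thresholds:
  Hana: 1 of 3 neighbours ≥ 1, becomes infected.
  Jo: 1 of 3 neighbours < 2, holds.
Round 3 — checking thresholds:
  Jo: 1 of 3 neighbours < 2, holds.
  Lee: 1 of 2 neighbours ≥ 1, becomes infected.
  Omar: 1 of 2 neighbours ≥ 1, becomes infected.
Round 4 — no new infections; cascade stops.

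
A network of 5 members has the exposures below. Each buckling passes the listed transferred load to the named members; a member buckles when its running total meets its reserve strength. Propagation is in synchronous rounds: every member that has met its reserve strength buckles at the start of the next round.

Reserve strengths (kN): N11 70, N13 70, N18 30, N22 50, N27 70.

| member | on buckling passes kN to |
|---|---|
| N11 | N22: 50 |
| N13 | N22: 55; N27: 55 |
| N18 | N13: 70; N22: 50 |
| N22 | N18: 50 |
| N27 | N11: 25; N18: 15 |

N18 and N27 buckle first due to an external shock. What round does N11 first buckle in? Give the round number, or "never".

Round 1 — N18, N27 buckle (initial).
  N11: +25 → 25 < 70
  N13: +70 → 70 ≥ 70
  N22: +50 → 50 ≥ 50
Round 2 — N13, N22 buckle.
No further bucklings.

never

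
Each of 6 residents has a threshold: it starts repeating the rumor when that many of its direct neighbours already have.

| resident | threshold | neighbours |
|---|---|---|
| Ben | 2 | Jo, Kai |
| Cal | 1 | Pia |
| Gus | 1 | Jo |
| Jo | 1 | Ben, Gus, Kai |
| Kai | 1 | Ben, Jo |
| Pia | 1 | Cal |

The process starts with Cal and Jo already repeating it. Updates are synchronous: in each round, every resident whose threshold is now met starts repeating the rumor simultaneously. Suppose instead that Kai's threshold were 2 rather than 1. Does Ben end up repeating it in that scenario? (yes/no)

no

With Kai's threshold at 2:
Round 1 — Cal, Jo start repeating the rumor (initial).
Round 2 — checking thresholds:
  Ben: 1 of 2 neighbours < 2, holds.
  Gus: 1 of 1 neighbours ≥ 1, starts repeating the rumor.
  Kai: 1 of 2 neighbours < 2, holds.
  Pia: 1 of 1 neighbours ≥ 1, starts repeating the rumor.
Round 3 — no new spreads; cascade stops.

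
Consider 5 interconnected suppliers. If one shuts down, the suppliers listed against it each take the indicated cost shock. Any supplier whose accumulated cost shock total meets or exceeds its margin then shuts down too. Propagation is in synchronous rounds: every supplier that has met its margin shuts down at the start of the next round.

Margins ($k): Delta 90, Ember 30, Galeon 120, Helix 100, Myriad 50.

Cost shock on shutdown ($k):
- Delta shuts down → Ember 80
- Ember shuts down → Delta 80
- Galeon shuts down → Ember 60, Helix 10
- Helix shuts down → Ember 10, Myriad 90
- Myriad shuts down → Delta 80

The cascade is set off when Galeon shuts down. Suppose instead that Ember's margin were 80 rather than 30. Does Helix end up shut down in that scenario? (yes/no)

no

With Ember's margin at 80:
Round 1 — Galeon shuts down (initial).
  Ember: +60 → 60 < 80
  Helix: +10 → 10 < 100
No further shutdowns.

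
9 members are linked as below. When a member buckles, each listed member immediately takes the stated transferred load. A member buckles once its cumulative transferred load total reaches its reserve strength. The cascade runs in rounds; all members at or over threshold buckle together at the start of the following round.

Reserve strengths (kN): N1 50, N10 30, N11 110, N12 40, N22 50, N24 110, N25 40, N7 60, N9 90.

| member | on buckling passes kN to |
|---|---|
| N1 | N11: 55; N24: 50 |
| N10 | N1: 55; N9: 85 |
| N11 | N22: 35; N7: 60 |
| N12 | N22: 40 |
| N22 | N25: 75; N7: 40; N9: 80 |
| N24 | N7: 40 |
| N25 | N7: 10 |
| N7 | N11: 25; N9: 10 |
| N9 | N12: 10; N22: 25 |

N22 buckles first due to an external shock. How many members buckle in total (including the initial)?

2

Round 1 — N22 buckles (initial).
  N25: +75 → 75 ≥ 40
  N7: +40 → 40 < 60
  N9: +80 → 80 < 90
Round 2 — N25 buckles.
  N7: +10 → 50 < 60
No further bucklings.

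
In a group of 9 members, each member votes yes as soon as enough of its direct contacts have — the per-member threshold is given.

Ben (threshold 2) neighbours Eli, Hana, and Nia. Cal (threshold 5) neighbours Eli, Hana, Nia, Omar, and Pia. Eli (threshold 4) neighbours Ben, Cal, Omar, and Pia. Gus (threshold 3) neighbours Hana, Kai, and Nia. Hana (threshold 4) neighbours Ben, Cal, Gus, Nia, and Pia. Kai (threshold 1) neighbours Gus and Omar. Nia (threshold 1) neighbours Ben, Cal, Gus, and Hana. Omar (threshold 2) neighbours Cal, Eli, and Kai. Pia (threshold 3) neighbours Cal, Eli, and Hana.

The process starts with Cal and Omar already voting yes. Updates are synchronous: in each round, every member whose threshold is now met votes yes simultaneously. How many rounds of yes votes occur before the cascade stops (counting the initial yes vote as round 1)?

2

Round 1 — Cal, Omar vote yes (initial).
Round 2 — checking thresholds:
  Eli: 2 of 4 neighbours < 4, holds.
  Hana: 1 of 5 neighbours < 4, holds.
  Kai: 1 of 2 neighbours ≥ 1, votes yes.
  Nia: 1 of 4 neighbours ≥ 1, votes yes.
  Pia: 1 of 3 neighbours < 3, holds.
Round 3 — no new yes votes; cascade stops.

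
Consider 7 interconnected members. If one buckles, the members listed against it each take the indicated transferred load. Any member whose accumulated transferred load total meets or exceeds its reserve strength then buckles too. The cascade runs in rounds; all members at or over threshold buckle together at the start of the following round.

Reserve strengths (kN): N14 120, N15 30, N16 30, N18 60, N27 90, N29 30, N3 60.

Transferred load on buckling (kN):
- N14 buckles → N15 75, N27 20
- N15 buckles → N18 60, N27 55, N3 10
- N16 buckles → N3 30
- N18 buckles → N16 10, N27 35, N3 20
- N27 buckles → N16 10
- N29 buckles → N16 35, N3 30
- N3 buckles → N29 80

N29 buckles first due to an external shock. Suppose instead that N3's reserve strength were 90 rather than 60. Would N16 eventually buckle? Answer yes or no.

With N3's reserve strength at 90:
Round 1 — N29 buckles (initial).
  N16: +35 → 35 ≥ 30
  N3: +30 → 30 < 90
Round 2 — N16 buckles.
  N3: +30 → 60 < 90
No further bucklings.

yes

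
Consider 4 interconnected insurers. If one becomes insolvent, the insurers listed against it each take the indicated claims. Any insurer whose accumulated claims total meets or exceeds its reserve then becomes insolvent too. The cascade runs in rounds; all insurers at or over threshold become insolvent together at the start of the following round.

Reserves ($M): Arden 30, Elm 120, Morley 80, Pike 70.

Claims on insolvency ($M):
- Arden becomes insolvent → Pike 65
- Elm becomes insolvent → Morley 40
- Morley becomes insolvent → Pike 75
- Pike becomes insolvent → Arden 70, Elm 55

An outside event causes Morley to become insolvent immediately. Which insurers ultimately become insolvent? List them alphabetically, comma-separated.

Round 1 — Morley becomes insolvent (initial).
  Pike: +75 → 75 ≥ 70
Round 2 — Pike becomes insolvent.
  Arden: +70 → 70 ≥ 30
  Elm: +55 → 55 < 120
Round 3 — Arden becomes insolvent.
No further insolvencies.

Arden, Morley, Pike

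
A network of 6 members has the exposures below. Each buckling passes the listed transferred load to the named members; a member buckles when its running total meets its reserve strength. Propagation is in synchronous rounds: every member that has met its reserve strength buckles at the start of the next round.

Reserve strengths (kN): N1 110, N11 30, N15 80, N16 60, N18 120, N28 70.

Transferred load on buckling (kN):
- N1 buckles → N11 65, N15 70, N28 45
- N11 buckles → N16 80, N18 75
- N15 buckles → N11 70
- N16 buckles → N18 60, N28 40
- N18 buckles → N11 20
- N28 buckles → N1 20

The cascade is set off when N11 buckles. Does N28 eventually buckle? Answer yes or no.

no

Round 1 — N11 buckles (initial).
  N16: +80 → 80 ≥ 60
  N18: +75 → 75 < 120
Round 2 — N16 buckles.
  N18: +60 → 135 ≥ 120
  N28: +40 → 40 < 70
Round 3 — N18 buckles.
No further bucklings.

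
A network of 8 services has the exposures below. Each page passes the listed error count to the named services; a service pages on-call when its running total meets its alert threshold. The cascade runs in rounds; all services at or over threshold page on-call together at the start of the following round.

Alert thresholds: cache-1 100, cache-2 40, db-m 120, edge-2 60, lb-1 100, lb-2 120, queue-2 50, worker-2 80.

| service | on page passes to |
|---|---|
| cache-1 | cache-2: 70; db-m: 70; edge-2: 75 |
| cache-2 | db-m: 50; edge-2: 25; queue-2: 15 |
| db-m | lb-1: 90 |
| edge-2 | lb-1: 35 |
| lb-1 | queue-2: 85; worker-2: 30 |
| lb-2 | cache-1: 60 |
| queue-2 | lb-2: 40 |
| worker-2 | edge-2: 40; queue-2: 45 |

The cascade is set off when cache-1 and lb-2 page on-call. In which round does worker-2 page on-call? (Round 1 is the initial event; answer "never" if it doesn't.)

never

Round 1 — cache-1, lb-2 page on-call (initial).
  cache-2: +70 → 70 ≥ 40
  db-m: +70 → 70 < 120
  edge-2: +75 → 75 ≥ 60
Round 2 — cache-2, edge-2 page on-call.
  db-m: +50 → 120 ≥ 120
  lb-1: +35 → 35 < 100
  queue-2: +15 → 15 < 50
Round 3 — db-m pages on-call.
  lb-1: +90 → 125 ≥ 100
Round 4 — lb-1 pages on-call.
  queue-2: +85 → 100 ≥ 50
  worker-2: +30 → 30 < 80
Round 5 — queue-2 pages on-call.
No further pages.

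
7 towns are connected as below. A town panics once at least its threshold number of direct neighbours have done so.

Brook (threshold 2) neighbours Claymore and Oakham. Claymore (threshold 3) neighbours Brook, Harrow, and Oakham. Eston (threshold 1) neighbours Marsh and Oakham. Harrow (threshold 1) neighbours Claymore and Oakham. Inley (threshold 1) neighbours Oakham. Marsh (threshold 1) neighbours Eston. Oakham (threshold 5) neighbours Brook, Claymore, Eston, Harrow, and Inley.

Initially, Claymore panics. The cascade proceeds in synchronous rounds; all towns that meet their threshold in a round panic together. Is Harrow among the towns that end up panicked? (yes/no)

yes

Round 1 — Claymore panics (initial).
Round 2 — checking thresholds:
  Brook: 1 of 2 neighbours < 2, holds.
  Harrow: 1 of 2 neighbours ≥ 1, panics.
  Oakham: 1 of 5 neighbours < 5, holds.
Round 3 — no new panics; cascade stops.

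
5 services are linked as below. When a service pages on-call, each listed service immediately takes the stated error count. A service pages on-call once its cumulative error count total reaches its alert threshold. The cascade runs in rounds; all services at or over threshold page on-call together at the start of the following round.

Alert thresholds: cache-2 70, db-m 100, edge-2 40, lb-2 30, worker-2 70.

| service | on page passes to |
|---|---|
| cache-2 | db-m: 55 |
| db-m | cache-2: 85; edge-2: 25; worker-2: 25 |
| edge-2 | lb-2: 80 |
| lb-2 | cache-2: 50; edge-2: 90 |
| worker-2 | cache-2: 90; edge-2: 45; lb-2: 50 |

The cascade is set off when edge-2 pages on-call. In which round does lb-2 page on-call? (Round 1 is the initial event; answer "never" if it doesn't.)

2

Round 1 — edge-2 pages on-call (initial).
  lb-2: +80 → 80 ≥ 30
Round 2 — lb-2 pages on-call.
  cache-2: +50 → 50 < 70
No further pages.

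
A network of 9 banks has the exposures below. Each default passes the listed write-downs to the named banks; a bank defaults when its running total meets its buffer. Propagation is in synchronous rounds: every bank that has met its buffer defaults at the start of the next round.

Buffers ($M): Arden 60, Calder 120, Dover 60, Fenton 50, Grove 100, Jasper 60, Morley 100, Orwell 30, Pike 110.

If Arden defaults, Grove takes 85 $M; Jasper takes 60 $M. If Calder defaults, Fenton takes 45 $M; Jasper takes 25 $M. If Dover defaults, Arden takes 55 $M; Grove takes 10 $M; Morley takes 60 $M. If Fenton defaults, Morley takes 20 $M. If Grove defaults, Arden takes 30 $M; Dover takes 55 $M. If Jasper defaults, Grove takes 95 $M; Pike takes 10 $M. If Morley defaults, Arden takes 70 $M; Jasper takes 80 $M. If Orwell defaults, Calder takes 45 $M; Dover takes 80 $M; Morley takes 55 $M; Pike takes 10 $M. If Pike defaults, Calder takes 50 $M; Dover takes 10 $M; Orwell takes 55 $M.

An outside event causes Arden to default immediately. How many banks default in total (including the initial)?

Round 1 — Arden defaults (initial).
  Grove: +85 → 85 < 100
  Jasper: +60 → 60 ≥ 60
Round 2 — Jasper defaults.
  Grove: +95 → 180 ≥ 100
  Pike: +10 → 10 < 110
Round 3 — Grove defaults.
  Dover: +55 → 55 < 60
No further defaults.

3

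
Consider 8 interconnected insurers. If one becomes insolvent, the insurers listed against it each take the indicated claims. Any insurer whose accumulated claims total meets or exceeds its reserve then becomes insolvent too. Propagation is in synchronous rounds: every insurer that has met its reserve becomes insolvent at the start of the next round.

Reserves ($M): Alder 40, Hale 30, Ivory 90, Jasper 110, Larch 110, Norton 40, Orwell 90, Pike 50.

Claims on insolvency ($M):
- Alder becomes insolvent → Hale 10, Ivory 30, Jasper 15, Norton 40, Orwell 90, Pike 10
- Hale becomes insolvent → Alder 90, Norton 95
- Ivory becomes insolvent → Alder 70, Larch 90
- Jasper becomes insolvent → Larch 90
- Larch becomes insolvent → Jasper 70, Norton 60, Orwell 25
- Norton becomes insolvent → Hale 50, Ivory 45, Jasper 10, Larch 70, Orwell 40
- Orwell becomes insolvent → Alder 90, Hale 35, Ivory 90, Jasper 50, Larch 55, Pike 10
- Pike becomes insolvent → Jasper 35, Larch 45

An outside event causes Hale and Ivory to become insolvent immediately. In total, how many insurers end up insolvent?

Round 1 — Hale, Ivory become insolvent (initial).
  Alder: +90+70 → 160 ≥ 40
  Larch: +90 → 90 < 110
  Norton: +95 → 95 ≥ 40
Round 2 — Alder, Norton become insolvent.
  Jasper: +15+10 → 25 < 110
  Larch: +70 → 160 ≥ 110
  Orwell: +90+40 → 130 ≥ 90
  Pike: +10 → 10 < 50
Round 3 — Larch, Orwell become insolvent.
  Jasper: +70+50 → 145 ≥ 110
  Pike: +10 → 20 < 50
Round 4 — Jasper becomes insolvent.
No further insolvencies.

7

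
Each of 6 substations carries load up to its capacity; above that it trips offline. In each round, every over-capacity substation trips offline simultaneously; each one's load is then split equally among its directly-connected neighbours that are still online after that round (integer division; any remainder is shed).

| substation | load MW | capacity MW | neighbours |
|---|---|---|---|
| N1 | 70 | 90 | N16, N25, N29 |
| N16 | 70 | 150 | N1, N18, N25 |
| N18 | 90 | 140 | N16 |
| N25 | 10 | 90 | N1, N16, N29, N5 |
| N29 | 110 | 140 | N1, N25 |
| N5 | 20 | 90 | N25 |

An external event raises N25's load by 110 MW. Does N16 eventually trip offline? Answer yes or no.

Round 1 — N25 at 120 > 90. N25 trips offline.
  N25 sheds 120 MW to N1, N16, N29, N5: 30 each.
    N1: 70+30 = 100 > 90
    N16: 70+30 = 100 ≤ 150
    N29: 110+30 = 140 ≤ 140
    N5: 20+30 = 50 ≤ 90
Round 2 — N1 trips offline.
  N1 sheds 100 MW to N16, N29: 50 each.
    N16: 100+50 = 150 ≤ 150
    N29: 140+50 = 190 > 140
Round 3 — N29 trips offline.
  N29 sheds 190 MW: no online neighbours, lost.
No further trips.

no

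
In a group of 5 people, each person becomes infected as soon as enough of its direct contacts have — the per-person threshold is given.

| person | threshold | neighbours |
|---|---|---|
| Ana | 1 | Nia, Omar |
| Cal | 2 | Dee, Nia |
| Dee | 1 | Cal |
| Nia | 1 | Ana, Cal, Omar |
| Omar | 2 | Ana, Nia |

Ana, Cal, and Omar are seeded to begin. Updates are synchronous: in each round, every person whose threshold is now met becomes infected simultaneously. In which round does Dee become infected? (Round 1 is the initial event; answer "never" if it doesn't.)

Round 1 — Ana, Cal, Omar become infected (initial).
Round 2 — checking thresholds:
  Dee: 1 of 1 neighbours ≥ 1, becomes infected.
  Nia: 3 of 3 neighbours ≥ 1, becomes infected.
Round 3 — no new infections; cascade stops.

2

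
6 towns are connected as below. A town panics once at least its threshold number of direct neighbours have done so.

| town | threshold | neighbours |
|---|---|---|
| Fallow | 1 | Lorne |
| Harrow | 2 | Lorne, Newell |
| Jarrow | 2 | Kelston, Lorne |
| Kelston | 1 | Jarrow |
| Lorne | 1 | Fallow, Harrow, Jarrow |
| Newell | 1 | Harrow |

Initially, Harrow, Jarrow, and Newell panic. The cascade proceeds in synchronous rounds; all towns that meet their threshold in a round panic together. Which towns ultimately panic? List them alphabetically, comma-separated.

Fallow, Harrow, Jarrow, Kelston, Lorne, Newell

Round 1 — Harrow, Jarrow, Newell panic (initial).
Round 2 — checking thresholds:
  Kelston: 1 of 1 neighbours ≥ 1, panics.
  Lorne: 2 of 3 neighbours ≥ 1, panics.
Round 3 — checking thresholds:
  Fallow: 1 of 1 neighbours ≥ 1, panics.
Round 4 — no new panics; cascade stops.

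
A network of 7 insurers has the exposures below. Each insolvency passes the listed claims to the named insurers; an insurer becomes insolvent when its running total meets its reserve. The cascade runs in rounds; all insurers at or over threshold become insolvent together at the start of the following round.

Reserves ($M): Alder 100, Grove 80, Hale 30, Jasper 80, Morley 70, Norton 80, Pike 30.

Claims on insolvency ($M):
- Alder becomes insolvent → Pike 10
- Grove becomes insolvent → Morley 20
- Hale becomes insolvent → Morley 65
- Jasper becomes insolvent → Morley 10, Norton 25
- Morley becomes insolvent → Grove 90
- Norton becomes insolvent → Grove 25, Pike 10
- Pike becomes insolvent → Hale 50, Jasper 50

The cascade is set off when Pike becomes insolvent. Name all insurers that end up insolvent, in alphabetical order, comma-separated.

Round 1 — Pike becomes insolvent (initial).
  Hale: +50 → 50 ≥ 30
  Jasper: +50 → 50 < 80
Round 2 — Hale becomes insolvent.
  Morley: +65 → 65 < 70
No further insolvencies.

Hale, Pike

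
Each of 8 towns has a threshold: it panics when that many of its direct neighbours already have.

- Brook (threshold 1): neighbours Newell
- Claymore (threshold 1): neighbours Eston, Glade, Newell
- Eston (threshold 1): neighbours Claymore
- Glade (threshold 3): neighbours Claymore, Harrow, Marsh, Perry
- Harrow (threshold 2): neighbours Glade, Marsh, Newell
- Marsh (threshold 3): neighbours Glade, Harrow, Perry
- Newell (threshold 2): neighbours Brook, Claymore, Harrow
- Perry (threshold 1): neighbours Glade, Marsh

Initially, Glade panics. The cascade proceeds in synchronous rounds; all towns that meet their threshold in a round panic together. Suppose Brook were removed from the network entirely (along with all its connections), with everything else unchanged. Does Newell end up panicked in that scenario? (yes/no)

With Brook removed:
Round 1 — Glade panics (initial).
Round 2 — checking thresholds:
  Claymore: 1 of 3 neighbours ≥ 1, panics.
  Harrow: 1 of 3 neighbours < 2, holds.
  Marsh: 1 of 3 neighbours < 3, holds.
  Perry: 1 of 2 neighbours ≥ 1, panics.
Round 3 — checking thresholds:
  Eston: 1 of 1 neighbours ≥ 1, panics.
  Harrow: 1 of 3 neighbours < 2, holds.
  Marsh: 2 of 3 neighbours < 3, holds.
  Newell: 1 of 2 neighbours < 2, holds.
Round 4 — no new panics; cascade stops.

no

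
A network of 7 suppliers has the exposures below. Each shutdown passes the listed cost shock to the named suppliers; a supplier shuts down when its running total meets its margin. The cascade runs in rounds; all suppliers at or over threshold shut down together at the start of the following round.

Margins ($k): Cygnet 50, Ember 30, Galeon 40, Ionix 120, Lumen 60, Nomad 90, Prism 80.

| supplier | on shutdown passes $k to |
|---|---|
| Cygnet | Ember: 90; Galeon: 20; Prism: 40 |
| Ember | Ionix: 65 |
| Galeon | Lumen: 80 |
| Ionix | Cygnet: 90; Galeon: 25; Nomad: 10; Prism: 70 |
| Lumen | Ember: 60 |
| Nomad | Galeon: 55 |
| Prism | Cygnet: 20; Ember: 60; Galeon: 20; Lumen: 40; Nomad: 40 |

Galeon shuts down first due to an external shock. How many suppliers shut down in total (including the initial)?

Round 1 — Galeon shuts down (initial).
  Lumen: +80 → 80 ≥ 60
Round 2 — Lumen shuts down.
  Ember: +60 → 60 ≥ 30
Round 3 — Ember shuts down.
  Ionix: +65 → 65 < 120
No further shutdowns.

3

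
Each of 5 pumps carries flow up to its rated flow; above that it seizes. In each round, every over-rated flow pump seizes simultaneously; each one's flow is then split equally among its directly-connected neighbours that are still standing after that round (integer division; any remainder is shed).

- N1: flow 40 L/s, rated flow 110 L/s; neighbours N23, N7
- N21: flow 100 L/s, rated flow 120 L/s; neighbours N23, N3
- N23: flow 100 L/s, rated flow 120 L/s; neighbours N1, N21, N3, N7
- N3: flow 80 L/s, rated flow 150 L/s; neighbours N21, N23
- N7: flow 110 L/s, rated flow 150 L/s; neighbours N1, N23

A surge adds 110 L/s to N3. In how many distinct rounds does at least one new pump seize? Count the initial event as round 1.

Round 1 — N3 at 190 > 150. N3 seizes.
  N3 sheds 190 L/s to N21, N23: 95 each.
    N21: 100+95 = 195 > 120
    N23: 100+95 = 195 > 120
Round 2 — N21, N23 seize.
  N21 sheds 195 L/s: no online neighbours, lost.
  N23 sheds 195 L/s to N1, N7: 97 each (1 lost).
    N1: 40+97 = 137 > 110
    N7: 110+97 = 207 > 150
Round 3 — N1, N7 seize.
  N1 sheds 137 L/s: no online neighbours, lost.
  N7 sheds 207 L/s: no online neighbours, lost.
No further seizures.

3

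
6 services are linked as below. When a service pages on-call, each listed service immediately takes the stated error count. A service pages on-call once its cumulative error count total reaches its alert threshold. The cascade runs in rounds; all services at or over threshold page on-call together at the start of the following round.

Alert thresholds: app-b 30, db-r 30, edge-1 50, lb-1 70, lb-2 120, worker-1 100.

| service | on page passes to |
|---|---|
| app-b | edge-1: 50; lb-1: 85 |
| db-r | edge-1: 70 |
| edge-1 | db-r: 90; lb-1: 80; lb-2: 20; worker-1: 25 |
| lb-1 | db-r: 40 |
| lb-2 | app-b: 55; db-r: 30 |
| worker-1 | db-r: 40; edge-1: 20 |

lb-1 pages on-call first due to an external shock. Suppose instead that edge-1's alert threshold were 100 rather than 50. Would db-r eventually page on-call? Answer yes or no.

With edge-1's alert threshold at 100:
Round 1 — lb-1 pages on-call (initial).
  db-r: +40 → 40 ≥ 30
Round 2 — db-r pages on-call.
  edge-1: +70 → 70 < 100
No further pages.

yes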